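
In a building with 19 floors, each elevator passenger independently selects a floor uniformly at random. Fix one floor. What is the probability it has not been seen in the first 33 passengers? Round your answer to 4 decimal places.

0.1679

Each passenger misses the fixed floor with probability (19-1)/19 = 18/19, independently.
P(still missing after 33) = (18/19)^33 = 0.16793.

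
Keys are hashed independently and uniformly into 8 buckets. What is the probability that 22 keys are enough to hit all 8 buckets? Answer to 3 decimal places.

By inclusion–exclusion over which buckets are missing,
P(all seen) = Σ_{j=0}^{8} (-1)^j C(8,j)((8-j)/8)^22
= 1.0000 - 0.4239 + 0.0499 - 0.0018 + 0.0000 - 0.0000 + 0.0000 - 0.0000 + 0.0000
= 0.6243.

0.624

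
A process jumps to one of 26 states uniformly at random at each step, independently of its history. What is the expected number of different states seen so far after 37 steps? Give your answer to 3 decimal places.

19.908

For each state, P(seen in 37 steps) = 1 - (25/26)^37 = 0.7657.
By linearity of expectation, E[distinct seen] = 26·(1 - (25/26)^37) = 19.9083.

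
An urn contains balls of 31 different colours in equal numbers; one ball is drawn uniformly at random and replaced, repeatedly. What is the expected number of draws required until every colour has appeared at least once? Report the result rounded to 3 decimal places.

The wait to go from k to k+1 distinct colours is geometric with mean 31/(31-k).
E[T] = 31/31 + 31/30 + 31/29 + ... + 31/2 + 31/1 = 31·H_{31}.
H_{31} = 4.0272, so E[T] = 124.8446.

124.845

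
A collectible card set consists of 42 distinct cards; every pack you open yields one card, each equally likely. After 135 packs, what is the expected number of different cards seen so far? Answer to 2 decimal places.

For each card, P(seen in 135 packs) = 1 - (41/42)^135 = 0.961.
By linearity of expectation, E[distinct seen] = 42·(1 - (41/42)^135) = 40.377.

40.38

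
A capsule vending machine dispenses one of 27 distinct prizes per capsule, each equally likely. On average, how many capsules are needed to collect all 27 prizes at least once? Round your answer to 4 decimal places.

105.0693

The wait to go from k to k+1 distinct prizes is geometric with mean 27/(27-k).
E[T] = 27/27 + 27/26 + 27/25 + ... + 27/2 + 27/1 = 27·H_{27}.
H_{27} = 3.89146, so E[T] = 105.06933.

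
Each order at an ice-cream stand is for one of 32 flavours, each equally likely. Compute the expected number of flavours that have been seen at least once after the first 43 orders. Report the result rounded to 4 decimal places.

For each flavour, P(seen in 43 orders) = 1 - (31/32)^43 = 0.74467.
By linearity of expectation, E[distinct seen] = 32·(1 - (31/32)^43) = 23.82940.

23.8294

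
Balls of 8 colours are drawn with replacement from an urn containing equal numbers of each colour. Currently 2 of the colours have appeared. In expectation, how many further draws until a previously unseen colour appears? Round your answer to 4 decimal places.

Each draw yields a new colour with probability (8-2)/8 = 6/8, so the wait is geometric with mean 8/6.
E = 8/6 = 1.33333.

1.3333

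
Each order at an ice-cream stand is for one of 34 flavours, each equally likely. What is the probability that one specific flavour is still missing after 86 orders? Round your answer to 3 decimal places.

Each order misses the fixed flavour with probability (34-1)/34 = 33/34, independently.
P(still missing after 86) = (33/34)^86 = 0.0767.

0.077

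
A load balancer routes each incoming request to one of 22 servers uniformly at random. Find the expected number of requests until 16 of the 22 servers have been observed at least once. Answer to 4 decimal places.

27.2979

Going from k to k+1 distinct takes a geometric number of requests with mean 22/(22-k).
Sum over k = 0,...,15: E = 22/22 + 22/21 + 22/20 + ... + 22/8 + 22/7 = 27.29789.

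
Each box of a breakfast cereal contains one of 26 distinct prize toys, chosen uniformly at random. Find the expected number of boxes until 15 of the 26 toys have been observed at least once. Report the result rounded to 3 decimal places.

With k distinct toys already seen, the next new one arrives after an expected 26/(26-k) boxes.
Sum over k = 0,...,14: E = 26/26 + 26/25 + 26/24 + ... + 26/13 + 26/12 = 21.6981.

21.698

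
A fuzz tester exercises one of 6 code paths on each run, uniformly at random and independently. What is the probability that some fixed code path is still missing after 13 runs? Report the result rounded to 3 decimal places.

0.093

Each run misses the fixed code path with probability (6-1)/6 = 5/6, independently.
P(still missing after 13) = (5/6)^13 = 0.0935.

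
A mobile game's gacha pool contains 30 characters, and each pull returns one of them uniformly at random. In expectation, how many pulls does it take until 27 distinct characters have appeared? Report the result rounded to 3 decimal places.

Going from k to k+1 distinct takes a geometric number of pulls with mean 30/(30-k).
Sum over k = 0,...,26: E = 30/30 + 30/29 + 30/28 + ... + 30/5 + 30/4 = 64.8496.

64.850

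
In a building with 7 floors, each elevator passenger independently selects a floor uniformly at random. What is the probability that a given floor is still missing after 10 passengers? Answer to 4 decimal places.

On each passenger the fixed floor fails to appear with probability 6/7.
P(still missing after 10) = (6/7)^10 = 0.21406.

0.2141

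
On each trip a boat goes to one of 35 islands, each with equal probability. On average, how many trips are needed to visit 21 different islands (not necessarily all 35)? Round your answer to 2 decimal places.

With k distinct islands already seen, the next new one arrives after an expected 35/(35-k) trips.
Sum over k = 0,...,20: E = 35/35 + 35/34 + 35/33 + ... + 35/16 + 35/15 = 31.333.

31.33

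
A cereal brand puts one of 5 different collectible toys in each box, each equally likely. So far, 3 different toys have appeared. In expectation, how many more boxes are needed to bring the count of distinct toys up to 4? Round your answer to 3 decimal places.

2.500

With k distinct toys already seen, the next new one takes an expected 5/(5-k) boxes.
Only the k = 3 term is needed: E = 5/2 = 2.5000.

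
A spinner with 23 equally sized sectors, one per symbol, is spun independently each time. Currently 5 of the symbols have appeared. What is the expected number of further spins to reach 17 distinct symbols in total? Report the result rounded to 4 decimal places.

From k distinct to k+1 distinct takes on average 23/(23-k) spins.
Sum over k = 5,...,16: E = 23/18 + 23/17 + 23/16 + ... + 23/8 + 23/7 = 24.03749.

24.0375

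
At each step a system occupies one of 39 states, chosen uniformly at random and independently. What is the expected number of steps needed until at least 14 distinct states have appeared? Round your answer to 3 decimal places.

17.066

With k distinct states already seen, the next new one arrives after an expected 39/(39-k) steps.
Sum over k = 0,...,13: E = 39/39 + 39/38 + 39/37 + ... + 39/27 + 39/26 = 17.0658.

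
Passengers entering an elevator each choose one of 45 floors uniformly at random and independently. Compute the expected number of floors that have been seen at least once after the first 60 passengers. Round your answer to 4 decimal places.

33.3152

For each floor, P(seen in 60 passengers) = 1 - (44/45)^60 = 0.74034.
By linearity of expectation, E[distinct seen] = 45·(1 - (44/45)^60) = 33.31517.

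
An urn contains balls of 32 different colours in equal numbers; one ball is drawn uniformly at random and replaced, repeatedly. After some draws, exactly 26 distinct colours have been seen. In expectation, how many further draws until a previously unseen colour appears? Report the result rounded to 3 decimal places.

Each draw yields a new colour with probability (32-26)/32 = 6/32, so the wait is geometric with mean 32/6.
E = 32/6 = 5.3333.

5.333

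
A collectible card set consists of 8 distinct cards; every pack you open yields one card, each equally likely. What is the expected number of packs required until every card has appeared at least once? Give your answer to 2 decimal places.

21.74

The wait to go from k to k+1 distinct cards is geometric with mean 8/(8-k).
E[T] = 8/8 + 8/7 + 8/6 + ... + 8/2 + 8/1 = 8·H_{8}.
H_{8} = 2.718, so E[T] = 21.743.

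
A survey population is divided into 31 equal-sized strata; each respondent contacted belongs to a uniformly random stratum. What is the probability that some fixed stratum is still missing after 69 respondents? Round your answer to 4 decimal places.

On each respondent the fixed stratum fails to appear with probability 30/31.
P(still missing after 69) = (30/31)^69 = 0.10409.

0.1041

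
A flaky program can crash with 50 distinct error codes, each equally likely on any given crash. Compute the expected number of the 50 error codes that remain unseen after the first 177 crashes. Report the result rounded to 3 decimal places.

For each error code, P(unseen after 177) = (49/50)^177 = 0.0280.
By linearity of expectation, E[unseen] = 50·(49/50)^177 = 1.3995.

1.400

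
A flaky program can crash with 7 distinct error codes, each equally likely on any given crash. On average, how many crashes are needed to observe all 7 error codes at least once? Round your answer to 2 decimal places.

18.15

The wait to go from k to k+1 distinct error codes is geometric with mean 7/(7-k).
E[T] = 7/7 + 7/6 + 7/5 + ... + 7/2 + 7/1 = 7·H_{7}.
H_{7} = 2.593, so E[T] = 18.150.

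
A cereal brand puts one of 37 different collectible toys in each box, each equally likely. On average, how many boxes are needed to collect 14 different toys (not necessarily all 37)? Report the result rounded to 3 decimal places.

With k distinct toys already seen, the next new one arrives after an expected 37/(37-k) boxes.
Sum over k = 0,...,13: E = 37/37 + 37/36 + 37/35 + ... + 37/25 + 37/24 = 17.2899.

17.290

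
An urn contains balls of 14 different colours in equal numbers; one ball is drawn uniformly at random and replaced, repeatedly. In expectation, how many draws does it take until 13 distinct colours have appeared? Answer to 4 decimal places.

31.5219

Going from k to k+1 distinct takes a geometric number of draws with mean 14/(14-k).
Sum over k = 0,...,12: E = 14/14 + 14/13 + 14/12 + ... + 14/3 + 14/2 = 31.52187.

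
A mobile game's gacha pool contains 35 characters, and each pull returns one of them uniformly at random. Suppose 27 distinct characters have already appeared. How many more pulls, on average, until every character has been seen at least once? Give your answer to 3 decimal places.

95.125

The wait to go from k to k+1 distinct characters is geometric with mean 35/(35-k).
Sum over k = 27,...,34: E = 35/8 + 35/7 + 35/6 + ... + 35/2 + 35/1 = 95.1250.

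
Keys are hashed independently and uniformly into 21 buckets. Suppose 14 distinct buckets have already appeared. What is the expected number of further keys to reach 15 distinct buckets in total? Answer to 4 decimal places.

From k distinct to k+1 distinct takes on average 21/(21-k) keys.
Only the k = 14 term is needed: E = 21/7 = 3.00000.

3.0000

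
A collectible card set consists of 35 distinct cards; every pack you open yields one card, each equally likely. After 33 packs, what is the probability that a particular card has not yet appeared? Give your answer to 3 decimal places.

0.384

Each pack misses the fixed card with probability (35-1)/35 = 34/35, independently.
P(still missing after 33) = (34/35)^33 = 0.3842.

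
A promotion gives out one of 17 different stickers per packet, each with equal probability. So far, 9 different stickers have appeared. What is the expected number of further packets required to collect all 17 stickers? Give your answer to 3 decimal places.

46.204

The wait to go from k to k+1 distinct stickers is geometric with mean 17/(17-k).
Sum over k = 9,...,16: E = 17/8 + 17/7 + 17/6 + ... + 17/2 + 17/1 = 46.2036.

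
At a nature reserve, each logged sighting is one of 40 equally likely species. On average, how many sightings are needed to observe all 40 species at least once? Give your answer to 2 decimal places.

After k distinct species have appeared, the next sighting gives a new one with probability (40-k)/40, so the expected wait for the (k+1)-th is 40/(40-k).
E[T] = 40/40 + 40/39 + 40/38 + ... + 40/2 + 40/1 = 40·H_{40}.
H_{40} = 4.279, so E[T] = 171.142.

171.14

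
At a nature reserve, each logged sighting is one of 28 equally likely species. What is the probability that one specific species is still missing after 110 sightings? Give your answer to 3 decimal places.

On each sighting the fixed species fails to appear with probability 27/28.
P(still missing after 110) = (27/28)^110 = 0.0183.

0.018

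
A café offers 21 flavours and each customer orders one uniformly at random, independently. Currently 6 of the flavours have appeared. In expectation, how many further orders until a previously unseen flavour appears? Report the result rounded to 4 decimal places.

1.4000

The number of orders until the next new flavour is geometric with success probability 15/21, so its mean is 21/15.
E = 21/15 = 1.40000.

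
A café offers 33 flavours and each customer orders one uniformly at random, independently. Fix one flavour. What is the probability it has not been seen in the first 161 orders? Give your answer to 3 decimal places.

On each order the fixed flavour fails to appear with probability 32/33.
P(still missing after 161) = (32/33)^161 = 0.0071.

0.007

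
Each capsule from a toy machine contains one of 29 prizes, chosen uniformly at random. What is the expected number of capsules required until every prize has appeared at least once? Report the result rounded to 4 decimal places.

After k distinct prizes have appeared, the next capsule gives a new one with probability (29-k)/29, so the expected wait for the (k+1)-th is 29/(29-k).
E[T] = 29/29 + 29/28 + 29/27 + ... + 29/2 + 29/1 = 29·H_{29}.
H_{29} = 3.96165, so E[T] = 114.88796.

114.8880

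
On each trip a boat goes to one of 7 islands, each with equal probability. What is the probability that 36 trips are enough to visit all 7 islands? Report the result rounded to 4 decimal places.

0.9729

By inclusion–exclusion over which islands are missing,
P(all seen) = Σ_{j=0}^{7} (-1)^j C(7,j)((7-j)/7)^36
= 1.00000 - 0.02723 + 0.00012 - 0.00000 + 0.00000 - 0.00000 + 0.00000 - 0.00000
= 0.97289.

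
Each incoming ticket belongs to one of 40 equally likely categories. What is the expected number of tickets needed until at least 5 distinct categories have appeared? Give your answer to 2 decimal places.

With k distinct categories already seen, the next new one arrives after an expected 40/(40-k) tickets.
Sum over k = 0,...,4: E = 40/40 + 40/39 + 40/38 + 40/37 + 40/36 = 5.270.

5.27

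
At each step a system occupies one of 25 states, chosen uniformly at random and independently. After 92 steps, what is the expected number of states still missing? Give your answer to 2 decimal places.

0.58

For each state, P(unseen after 92) = (24/25)^92 = 0.023.
By linearity of expectation, E[unseen] = 25·(24/25)^92 = 0.585.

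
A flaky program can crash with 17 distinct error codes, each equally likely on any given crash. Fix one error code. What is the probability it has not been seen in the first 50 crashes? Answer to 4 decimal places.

0.0483

Each crash misses the fixed error code with probability (17-1)/17 = 16/17, independently.
P(still missing after 50) = (16/17)^50 = 0.04826.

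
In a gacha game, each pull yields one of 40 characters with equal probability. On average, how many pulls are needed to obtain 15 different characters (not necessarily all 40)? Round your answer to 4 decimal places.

18.5034

Going from k to k+1 distinct takes a geometric number of pulls with mean 40/(40-k).
Sum over k = 0,...,14: E = 40/40 + 40/39 + 40/38 + ... + 40/27 + 40/26 = 18.50339.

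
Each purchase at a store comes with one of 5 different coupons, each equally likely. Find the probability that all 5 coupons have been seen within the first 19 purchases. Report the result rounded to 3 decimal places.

By inclusion–exclusion over which coupons are missing,
P(all seen) = Σ_{j=0}^{5} (-1)^j C(5,j)((5-j)/5)^19
= 1.0000 - 0.0721 + 0.0006 - 0.0000 + 0.0000 - 0.0000
= 0.9286.

0.929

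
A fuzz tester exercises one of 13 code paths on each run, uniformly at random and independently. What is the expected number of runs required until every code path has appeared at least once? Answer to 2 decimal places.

41.34

After k distinct code paths have appeared, the next run gives a new one with probability (13-k)/13, so the expected wait for the (k+1)-th is 13/(13-k).
E[T] = 13/13 + 13/12 + 13/11 + ... + 13/2 + 13/1 = 13·H_{13}.
H_{13} = 3.180, so E[T] = 41.342.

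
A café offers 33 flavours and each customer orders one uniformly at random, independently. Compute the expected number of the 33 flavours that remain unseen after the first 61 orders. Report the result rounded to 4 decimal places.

5.0502

For each flavour, P(unseen after 61) = (32/33)^61 = 0.15304.
By linearity of expectation, E[unseen] = 33·(32/33)^61 = 5.05024.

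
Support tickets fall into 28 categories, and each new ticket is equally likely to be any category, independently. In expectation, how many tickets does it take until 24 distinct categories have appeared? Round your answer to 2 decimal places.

51.63

With k distinct categories already seen, the next new one arrives after an expected 28/(28-k) tickets.
Sum over k = 0,...,23: E = 28/28 + 28/27 + 28/26 + ... + 28/6 + 28/5 = 51.627.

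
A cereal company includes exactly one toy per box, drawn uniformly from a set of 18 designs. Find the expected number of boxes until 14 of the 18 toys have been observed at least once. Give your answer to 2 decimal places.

With k distinct toys already seen, the next new one arrives after an expected 18/(18-k) boxes.
Sum over k = 0,...,13: E = 18/18 + 18/17 + 18/16 + ... + 18/6 + 18/5 = 25.412.

25.41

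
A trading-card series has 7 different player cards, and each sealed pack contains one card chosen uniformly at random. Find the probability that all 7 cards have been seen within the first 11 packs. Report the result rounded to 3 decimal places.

0.163

By inclusion–exclusion over which cards are missing,
P(all seen) = Σ_{j=0}^{7} (-1)^j C(7,j)((7-j)/7)^11
= 1.0000 - 1.2843 + 0.5186 - 0.0742 + 0.0031 - 0.0000 + 0.0000 - 0.0000
= 0.1631.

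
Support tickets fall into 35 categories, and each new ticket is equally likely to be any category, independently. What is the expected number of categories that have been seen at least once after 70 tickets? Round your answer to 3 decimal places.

For each category, P(seen in 70 tickets) = 1 - (34/35)^70 = 0.8685.
By linearity of expectation, E[distinct seen] = 35·(1 - (34/35)^70) = 30.3992.

30.399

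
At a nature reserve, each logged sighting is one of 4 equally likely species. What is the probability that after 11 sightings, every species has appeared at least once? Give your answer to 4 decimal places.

By inclusion–exclusion over which species are missing,
P(all seen) = Σ_{j=0}^{4} (-1)^j C(4,j)((4-j)/4)^11
= 1.00000 - 0.16894 + 0.00293 - 0.00000 + 0.00000
= 0.83399.

0.8340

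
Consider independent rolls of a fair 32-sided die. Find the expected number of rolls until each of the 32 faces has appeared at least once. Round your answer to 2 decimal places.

Split into phases: going from k distinct to k+1 distinct takes on average 32/(32-k) rolls.
E[T] = 32/32 + 32/31 + 32/30 + ... + 32/2 + 32/1 = 32·H_{32}.
H_{32} = 4.058, so E[T] = 129.872.

129.87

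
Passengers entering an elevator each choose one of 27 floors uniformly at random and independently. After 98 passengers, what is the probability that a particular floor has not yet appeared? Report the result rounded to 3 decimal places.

0.025

On each passenger the fixed floor fails to appear with probability 26/27.
P(still missing after 98) = (26/27)^98 = 0.0248.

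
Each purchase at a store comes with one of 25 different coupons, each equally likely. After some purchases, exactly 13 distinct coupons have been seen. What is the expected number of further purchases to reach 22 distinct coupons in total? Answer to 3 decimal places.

31.747

With k distinct coupons already seen, the next new one takes an expected 25/(25-k) purchases.
Sum over k = 13,...,21: E = 25/12 + 25/11 + 25/10 + ... + 25/5 + 25/4 = 31.7469.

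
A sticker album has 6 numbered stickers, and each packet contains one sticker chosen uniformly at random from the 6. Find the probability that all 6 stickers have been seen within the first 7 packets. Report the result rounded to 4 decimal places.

0.0540

Let A_i be the event that sticker i is missing after 7 packets. By inclusion–exclusion on the A_i,
P(all seen) = Σ_{j=0}^{6} (-1)^j C(6,j)((6-j)/6)^7
= 1.00000 - 1.67449 + 0.87791 - 0.15625 + 0.00686 - 0.00002 + 0.00000
= 0.05401.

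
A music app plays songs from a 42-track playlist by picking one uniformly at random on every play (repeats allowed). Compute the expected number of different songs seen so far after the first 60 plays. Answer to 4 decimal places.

For each song, P(seen in 60 plays) = 1 - (41/42)^60 = 0.76445.
By linearity of expectation, E[distinct seen] = 42·(1 - (41/42)^60) = 32.10711.

32.1071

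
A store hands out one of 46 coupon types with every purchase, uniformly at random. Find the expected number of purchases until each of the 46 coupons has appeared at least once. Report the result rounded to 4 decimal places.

The wait to go from k to k+1 distinct coupons is geometric with mean 46/(46-k).
E[T] = 46/46 + 46/45 + 46/44 + ... + 46/2 + 46/1 = 46·H_{46}.
H_{46} = 4.41669, so E[T] = 203.16761.

203.1676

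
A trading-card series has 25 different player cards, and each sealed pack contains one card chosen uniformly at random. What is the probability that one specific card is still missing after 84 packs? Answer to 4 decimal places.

0.0324

On each pack the fixed card fails to appear with probability 24/25.
P(still missing after 84) = (24/25)^84 = 0.03242.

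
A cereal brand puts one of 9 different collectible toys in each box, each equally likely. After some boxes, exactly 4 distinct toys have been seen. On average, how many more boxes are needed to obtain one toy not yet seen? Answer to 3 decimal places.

The number of boxes until the next new toy is geometric with success probability 5/9, so its mean is 9/5.
E = 9/5 = 1.8000.

1.800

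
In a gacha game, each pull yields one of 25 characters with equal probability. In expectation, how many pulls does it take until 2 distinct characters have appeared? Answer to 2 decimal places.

2.04

With k distinct characters already seen, the next new one arrives after an expected 25/(25-k) pulls.
Sum over k = 0,...,1: E = 25/25 + 25/24 = 2.042.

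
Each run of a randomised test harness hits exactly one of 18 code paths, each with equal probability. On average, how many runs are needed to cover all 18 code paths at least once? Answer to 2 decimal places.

62.91

Split into phases: going from k distinct to k+1 distinct takes on average 18/(18-k) runs.
E[T] = 18/18 + 18/17 + 18/16 + ... + 18/2 + 18/1 = 18·H_{18}.
H_{18} = 3.495, so E[T] = 62.912.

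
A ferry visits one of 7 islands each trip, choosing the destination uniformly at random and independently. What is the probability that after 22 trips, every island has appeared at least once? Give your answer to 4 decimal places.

0.7770

Let A_i be the event that island i is missing after 22 trips. By inclusion–exclusion on the A_i,
P(all seen) = Σ_{j=0}^{7} (-1)^j C(7,j)((7-j)/7)^22
= 1.00000 - 0.23565 + 0.01281 - 0.00016 + 0.00000 - 0.00000 + 0.00000 - 0.00000
= 0.77700.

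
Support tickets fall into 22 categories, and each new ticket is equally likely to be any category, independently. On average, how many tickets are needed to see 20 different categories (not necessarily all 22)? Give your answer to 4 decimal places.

Going from k to k+1 distinct takes a geometric number of tickets with mean 22/(22-k).
Sum over k = 0,...,19: E = 22/22 + 22/21 + 22/20 + ... + 22/4 + 22/3 = 48.19789.

48.1979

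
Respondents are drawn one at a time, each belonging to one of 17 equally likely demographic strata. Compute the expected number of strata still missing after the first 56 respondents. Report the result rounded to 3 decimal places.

For each stratum, P(unseen after 56) = (16/17)^56 = 0.0335.
By linearity of expectation, E[unseen] = 17·(16/17)^56 = 0.5702.

0.570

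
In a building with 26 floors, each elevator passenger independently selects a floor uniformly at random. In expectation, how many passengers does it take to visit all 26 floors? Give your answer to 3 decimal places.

After k distinct floors have appeared, the next passenger gives a new one with probability (26-k)/26, so the expected wait for the (k+1)-th is 26/(26-k).
E[T] = 26/26 + 26/25 + 26/24 + ... + 26/2 + 26/1 = 26·H_{26}.
H_{26} = 3.8544, so E[T] = 100.2149.

100.215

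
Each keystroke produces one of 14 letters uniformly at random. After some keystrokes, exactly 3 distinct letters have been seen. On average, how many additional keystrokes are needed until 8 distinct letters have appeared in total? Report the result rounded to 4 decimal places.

From k distinct to k+1 distinct takes on average 14/(14-k) keystrokes.
Sum over k = 3,...,7: E = 14/11 + 14/10 + 14/9 + 14/8 + 14/7 = 7.97828.

7.9783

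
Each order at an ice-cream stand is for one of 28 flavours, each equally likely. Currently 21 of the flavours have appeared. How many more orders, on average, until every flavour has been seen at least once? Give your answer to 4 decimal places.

72.6000

From k distinct to k+1 distinct takes on average 28/(28-k) orders.
Sum over k = 21,...,27: E = 28/7 + 28/6 + 28/5 + ... + 28/2 + 28/1 = 72.60000.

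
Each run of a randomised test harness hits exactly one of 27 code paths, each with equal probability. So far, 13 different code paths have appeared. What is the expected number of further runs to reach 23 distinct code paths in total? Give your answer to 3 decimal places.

31.542

From k distinct to k+1 distinct takes on average 27/(27-k) runs.
Sum over k = 13,...,22: E = 27/14 + 27/13 + 27/12 + ... + 27/6 + 27/5 = 31.5422.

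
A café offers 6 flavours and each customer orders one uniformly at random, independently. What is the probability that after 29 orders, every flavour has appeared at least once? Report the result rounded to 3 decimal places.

0.970

By inclusion–exclusion over which flavours are missing,
P(all seen) = Σ_{j=0}^{6} (-1)^j C(6,j)((6-j)/6)^29
= 1.0000 - 0.0303 + 0.0001 - 0.0000 + 0.0000 - 0.0000 + 0.0000
= 0.9698.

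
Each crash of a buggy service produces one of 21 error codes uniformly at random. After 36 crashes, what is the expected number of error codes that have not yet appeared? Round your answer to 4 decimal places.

For each error code, P(unseen after 36) = (20/21)^36 = 0.17266.
By linearity of expectation, E[unseen] = 21·(20/21)^36 = 3.62581.

3.6258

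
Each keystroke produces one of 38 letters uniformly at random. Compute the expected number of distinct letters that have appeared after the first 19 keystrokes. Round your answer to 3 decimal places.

For each letter, P(seen in 19 keystrokes) = 1 - (37/38)^19 = 0.3975.
By linearity of expectation, E[distinct seen] = 38·(1 - (37/38)^19) = 15.1057.

15.106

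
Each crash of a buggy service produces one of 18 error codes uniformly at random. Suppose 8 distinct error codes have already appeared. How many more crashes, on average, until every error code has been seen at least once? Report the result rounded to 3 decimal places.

With k distinct error codes already seen, the next new one takes an expected 18/(18-k) crashes.
Sum over k = 8,...,17: E = 18/10 + 18/9 + 18/8 + ... + 18/2 + 18/1 = 52.7214.

52.721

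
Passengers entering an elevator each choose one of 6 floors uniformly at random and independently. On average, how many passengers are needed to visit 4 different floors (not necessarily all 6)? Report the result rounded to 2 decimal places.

Going from k to k+1 distinct takes a geometric number of passengers with mean 6/(6-k).
Sum over k = 0,...,3: E = 6/6 + 6/5 + 6/4 + 6/3 = 5.700.

5.70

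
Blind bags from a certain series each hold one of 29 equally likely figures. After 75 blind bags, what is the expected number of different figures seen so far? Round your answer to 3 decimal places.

For each figure, P(seen in 75 blind bags) = 1 - (28/29)^75 = 0.9281.
By linearity of expectation, E[distinct seen] = 29·(1 - (28/29)^75) = 26.9136.

26.914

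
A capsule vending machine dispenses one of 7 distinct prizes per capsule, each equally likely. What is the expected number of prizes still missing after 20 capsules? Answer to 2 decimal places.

0.32

For each prize, P(unseen after 20) = (6/7)^20 = 0.046.
By linearity of expectation, E[unseen] = 7·(6/7)^20 = 0.321.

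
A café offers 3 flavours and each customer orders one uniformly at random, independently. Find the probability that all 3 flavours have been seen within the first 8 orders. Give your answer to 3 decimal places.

0.883

By inclusion–exclusion over which flavours are missing,
P(all seen) = Σ_{j=0}^{3} (-1)^j C(3,j)((3-j)/3)^8
= 1.0000 - 0.1171 + 0.0005 - 0.0000
= 0.8834.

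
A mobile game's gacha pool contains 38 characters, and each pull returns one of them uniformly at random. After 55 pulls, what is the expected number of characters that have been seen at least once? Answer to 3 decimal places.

29.234

For each character, P(seen in 55 pulls) = 1 - (37/38)^55 = 0.7693.
By linearity of expectation, E[distinct seen] = 38·(1 - (37/38)^55) = 29.2344.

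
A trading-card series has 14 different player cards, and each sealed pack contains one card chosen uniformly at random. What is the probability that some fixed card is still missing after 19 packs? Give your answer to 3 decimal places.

0.245

On each pack the fixed card fails to appear with probability 13/14.
P(still missing after 19) = (13/14)^19 = 0.2446.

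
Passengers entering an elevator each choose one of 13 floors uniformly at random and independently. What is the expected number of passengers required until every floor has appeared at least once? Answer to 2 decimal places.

Split into phases: going from k distinct to k+1 distinct takes on average 13/(13-k) passengers.
E[T] = 13/13 + 13/12 + 13/11 + ... + 13/2 + 13/1 = 13·H_{13}.
H_{13} = 3.180, so E[T] = 41.342.

41.34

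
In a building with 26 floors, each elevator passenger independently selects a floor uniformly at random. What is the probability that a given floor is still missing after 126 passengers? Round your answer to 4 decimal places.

0.0071

On each passenger the fixed floor fails to appear with probability 25/26.
P(still missing after 126) = (25/26)^126 = 0.00714.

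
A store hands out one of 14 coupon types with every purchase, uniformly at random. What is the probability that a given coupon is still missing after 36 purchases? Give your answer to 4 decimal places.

On each purchase the fixed coupon fails to appear with probability 13/14.
P(still missing after 36) = (13/14)^36 = 0.06940.

0.0694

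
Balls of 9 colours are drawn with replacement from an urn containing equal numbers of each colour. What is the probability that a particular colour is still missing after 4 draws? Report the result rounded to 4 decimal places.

0.6243

On each draw the fixed colour fails to appear with probability 8/9.
P(still missing after 4) = (8/9)^4 = 0.62430.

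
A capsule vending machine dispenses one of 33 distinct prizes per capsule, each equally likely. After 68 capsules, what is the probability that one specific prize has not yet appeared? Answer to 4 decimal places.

On each capsule the fixed prize fails to appear with probability 32/33.
P(still missing after 68) = (32/33)^68 = 0.12338.

0.1234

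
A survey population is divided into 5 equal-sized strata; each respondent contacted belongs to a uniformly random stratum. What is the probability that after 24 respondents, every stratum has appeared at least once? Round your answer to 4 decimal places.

By inclusion–exclusion over which strata are missing,
P(all seen) = Σ_{j=0}^{5} (-1)^j C(5,j)((5-j)/5)^24
= 1.00000 - 0.02361 + 0.00005 - 0.00000 + 0.00000 - 0.00000
= 0.97644.

0.9764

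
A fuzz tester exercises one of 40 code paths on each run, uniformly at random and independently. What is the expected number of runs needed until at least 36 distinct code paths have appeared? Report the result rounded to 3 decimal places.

87.808

With k distinct code paths already seen, the next new one arrives after an expected 40/(40-k) runs.
Sum over k = 0,...,35: E = 40/40 + 40/39 + 40/38 + ... + 40/6 + 40/5 = 87.8084.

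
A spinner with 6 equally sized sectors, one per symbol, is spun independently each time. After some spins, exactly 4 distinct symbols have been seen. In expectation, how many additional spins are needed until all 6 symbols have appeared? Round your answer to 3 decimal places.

With k distinct symbols already seen, the next new one takes an expected 6/(6-k) spins.
Sum over k = 4,...,5: E = 6/2 + 6/1 = 9.0000.

9.000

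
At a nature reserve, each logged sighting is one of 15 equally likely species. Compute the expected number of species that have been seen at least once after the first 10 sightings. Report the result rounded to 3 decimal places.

7.476

For each species, P(seen in 10 sightings) = 1 - (14/15)^10 = 0.4984.
By linearity of expectation, E[distinct seen] = 15·(1 - (14/15)^10) = 7.4758.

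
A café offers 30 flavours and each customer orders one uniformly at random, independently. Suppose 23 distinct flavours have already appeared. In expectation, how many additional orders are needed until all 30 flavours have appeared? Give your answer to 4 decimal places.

The wait to go from k to k+1 distinct flavours is geometric with mean 30/(30-k).
Sum over k = 23,...,29: E = 30/7 + 30/6 + 30/5 + ... + 30/2 + 30/1 = 77.78571.

77.7857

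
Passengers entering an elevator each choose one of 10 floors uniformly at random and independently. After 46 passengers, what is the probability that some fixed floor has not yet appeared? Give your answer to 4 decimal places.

On each passenger the fixed floor fails to appear with probability 9/10.
P(still missing after 46) = (9/10)^46 = 0.00786.

0.0079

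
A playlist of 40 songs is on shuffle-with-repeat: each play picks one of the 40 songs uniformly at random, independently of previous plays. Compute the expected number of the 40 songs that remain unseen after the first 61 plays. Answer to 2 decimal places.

8.54

For each song, P(unseen after 61) = (39/40)^61 = 0.213.
By linearity of expectation, E[unseen] = 40·(39/40)^61 = 8.538.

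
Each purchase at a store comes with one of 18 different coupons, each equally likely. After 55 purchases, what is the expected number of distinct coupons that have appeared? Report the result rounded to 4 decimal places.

17.2238

For each coupon, P(seen in 55 purchases) = 1 - (17/18)^55 = 0.95688.
By linearity of expectation, E[distinct seen] = 18·(1 - (17/18)^55) = 17.22380.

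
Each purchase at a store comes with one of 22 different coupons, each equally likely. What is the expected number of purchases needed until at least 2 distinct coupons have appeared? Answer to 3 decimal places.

2.048

Going from k to k+1 distinct takes a geometric number of purchases with mean 22/(22-k).
Sum over k = 0,...,1: E = 22/22 + 22/21 = 2.0476.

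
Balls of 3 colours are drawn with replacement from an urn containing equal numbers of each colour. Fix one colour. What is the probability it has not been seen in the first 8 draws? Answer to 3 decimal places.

0.039

On each draw the fixed colour fails to appear with probability 2/3.
P(still missing after 8) = (2/3)^8 = 0.0390.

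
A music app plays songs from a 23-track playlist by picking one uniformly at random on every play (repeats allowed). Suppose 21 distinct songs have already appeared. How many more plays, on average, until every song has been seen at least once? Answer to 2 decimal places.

34.50

With k distinct songs already seen, the next new one takes an expected 23/(23-k) plays.
Sum over k = 21,...,22: E = 23/2 + 23/1 = 34.500.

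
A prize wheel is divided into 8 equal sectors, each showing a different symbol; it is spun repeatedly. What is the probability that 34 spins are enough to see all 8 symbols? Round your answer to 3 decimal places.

0.916

By inclusion–exclusion over which symbols are missing,
P(all seen) = Σ_{j=0}^{8} (-1)^j C(8,j)((8-j)/8)^34
= 1.0000 - 0.0854 + 0.0016 - 0.0000 + 0.0000 - 0.0000 + 0.0000 - 0.0000 + 0.0000
= 0.9162.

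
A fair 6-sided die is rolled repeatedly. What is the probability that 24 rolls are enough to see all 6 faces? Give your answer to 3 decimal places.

0.925

By inclusion–exclusion over which faces are missing,
P(all seen) = Σ_{j=0}^{6} (-1)^j C(6,j)((6-j)/6)^24
= 1.0000 - 0.0755 + 0.0009 - 0.0000 + 0.0000 - 0.0000 + 0.0000
= 0.9254.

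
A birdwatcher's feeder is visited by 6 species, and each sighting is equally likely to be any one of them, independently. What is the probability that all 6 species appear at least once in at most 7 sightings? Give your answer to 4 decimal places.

By inclusion–exclusion over which species are missing,
P(all seen) = Σ_{j=0}^{6} (-1)^j C(6,j)((6-j)/6)^7
= 1.00000 - 1.67449 + 0.87791 - 0.15625 + 0.00686 - 0.00002 + 0.00000
= 0.05401.

0.0540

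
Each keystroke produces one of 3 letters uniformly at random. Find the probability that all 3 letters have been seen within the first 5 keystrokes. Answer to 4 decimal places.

Let A_i be the event that letter i is missing after 5 keystrokes. By inclusion–exclusion on the A_i,
P(all seen) = Σ_{j=0}^{3} (-1)^j C(3,j)((3-j)/3)^5
= 1.00000 - 0.39506 + 0.01235 - 0.00000
= 0.61728.

0.6173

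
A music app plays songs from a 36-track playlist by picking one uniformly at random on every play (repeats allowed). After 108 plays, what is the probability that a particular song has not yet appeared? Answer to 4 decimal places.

Each play misses the fixed song with probability (36-1)/36 = 35/36, independently.
P(still missing after 108) = (35/36)^108 = 0.04772.

0.0477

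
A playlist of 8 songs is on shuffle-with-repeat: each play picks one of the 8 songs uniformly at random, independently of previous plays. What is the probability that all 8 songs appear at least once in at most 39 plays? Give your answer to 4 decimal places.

By inclusion–exclusion over which songs are missing,
P(all seen) = Σ_{j=0}^{8} (-1)^j C(8,j)((8-j)/8)^39
= 1.00000 - 0.04379 + 0.00038 - 0.00000 + 0.00000 - 0.00000 + 0.00000 - 0.00000 + 0.00000
= 0.95658.

0.9566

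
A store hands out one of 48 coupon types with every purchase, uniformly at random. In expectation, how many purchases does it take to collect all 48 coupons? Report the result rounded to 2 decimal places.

214.02

Split into phases: going from k distinct to k+1 distinct takes on average 48/(48-k) purchases.
E[T] = 48/48 + 48/47 + 48/46 + ... + 48/2 + 48/1 = 48·H_{48}.
H_{48} = 4.459, so E[T] = 214.022.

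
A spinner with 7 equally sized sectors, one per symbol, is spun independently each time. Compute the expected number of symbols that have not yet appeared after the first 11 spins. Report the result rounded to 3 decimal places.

1.284

For each symbol, P(unseen after 11) = (6/7)^11 = 0.1835.
By linearity of expectation, E[unseen] = 7·(6/7)^11 = 1.2843.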